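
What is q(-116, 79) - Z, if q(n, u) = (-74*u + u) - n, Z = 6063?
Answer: -11714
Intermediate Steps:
q(n, u) = -n - 73*u (q(n, u) = -73*u - n = -n - 73*u)
q(-116, 79) - Z = (-1*(-116) - 73*79) - 1*6063 = (116 - 5767) - 6063 = -5651 - 6063 = -11714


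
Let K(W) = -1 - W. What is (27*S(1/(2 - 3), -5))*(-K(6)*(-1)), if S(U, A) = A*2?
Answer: 1890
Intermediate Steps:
S(U, A) = 2*A
(27*S(1/(2 - 3), -5))*(-K(6)*(-1)) = (27*(2*(-5)))*(-(-1 - 1*6)*(-1)) = (27*(-10))*(-(-1 - 6)*(-1)) = -270*(-1*(-7))*(-1) = -1890*(-1) = -270*(-7) = 1890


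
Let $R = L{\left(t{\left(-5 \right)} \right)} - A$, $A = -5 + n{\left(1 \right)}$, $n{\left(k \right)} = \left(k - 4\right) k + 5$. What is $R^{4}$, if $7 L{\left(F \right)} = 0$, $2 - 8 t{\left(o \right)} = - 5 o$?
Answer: $81$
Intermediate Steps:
$n{\left(k \right)} = 5 + k \left(-4 + k\right)$ ($n{\left(k \right)} = \left(-4 + k\right) k + 5 = k \left(-4 + k\right) + 5 = 5 + k \left(-4 + k\right)$)
$t{\left(o \right)} = \frac{1}{4} + \frac{5 o}{8}$ ($t{\left(o \right)} = \frac{1}{4} - \frac{\left(-5\right) o}{8} = \frac{1}{4} + \frac{5 o}{8}$)
$L{\left(F \right)} = 0$ ($L{\left(F \right)} = \frac{1}{7} \cdot 0 = 0$)
$A = -3$ ($A = -5 + \left(5 + 1^{2} - 4\right) = -5 + \left(5 + 1 - 4\right) = -5 + 2 = -3$)
$R = 3$ ($R = 0 - -3 = 0 + 3 = 3$)
$R^{4} = 3^{4} = 81$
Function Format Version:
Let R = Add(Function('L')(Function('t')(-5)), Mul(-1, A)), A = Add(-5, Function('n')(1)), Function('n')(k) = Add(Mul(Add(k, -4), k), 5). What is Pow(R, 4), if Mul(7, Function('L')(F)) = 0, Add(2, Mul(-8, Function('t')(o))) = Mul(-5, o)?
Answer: 81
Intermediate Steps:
Function('n')(k) = Add(5, Mul(k, Add(-4, k))) (Function('n')(k) = Add(Mul(Add(-4, k), k), 5) = Add(Mul(k, Add(-4, k)), 5) = Add(5, Mul(k, Add(-4, k))))
Function('t')(o) = Add(Rational(1, 4), Mul(Rational(5, 8), o)) (Function('t')(o) = Add(Rational(1, 4), Mul(Rational(-1, 8), Mul(-5, o))) = Add(Rational(1, 4), Mul(Rational(5, 8), o)))
Function('L')(F) = 0 (Function('L')(F) = Mul(Rational(1, 7), 0) = 0)
A = -3 (A = Add(-5, Add(5, Pow(1, 2), Mul(-4, 1))) = Add(-5, Add(5, 1, -4)) = Add(-5, 2) = -3)
R = 3 (R = Add(0, Mul(-1, -3)) = Add(0, 3) = 3)
Pow(R, 4) = Pow(3, 4) = 81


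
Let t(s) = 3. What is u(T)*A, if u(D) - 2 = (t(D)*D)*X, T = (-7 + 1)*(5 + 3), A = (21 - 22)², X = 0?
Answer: 2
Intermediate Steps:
A = 1 (A = (-1)² = 1)
T = -48 (T = -6*8 = -48)
u(D) = 2 (u(D) = 2 + (3*D)*0 = 2 + 0 = 2)
u(T)*A = 2*1 = 2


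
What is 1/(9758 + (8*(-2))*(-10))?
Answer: 1/9918 ≈ 0.00010083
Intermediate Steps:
1/(9758 + (8*(-2))*(-10)) = 1/(9758 - 16*(-10)) = 1/(9758 + 160) = 1/9918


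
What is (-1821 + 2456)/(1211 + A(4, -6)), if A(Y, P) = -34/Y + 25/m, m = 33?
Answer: 8382/15883 ≈ 0.52773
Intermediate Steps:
A(Y, P) = 25/33 - 34/Y (A(Y, P) = -34/Y + 25/33 = 25/33 - 34/Y)
(-1821 + 2456)/(1211 + A(4, -6)) = (-1821 + 2456)/(1211 + (25/33 - 34/4)) = 635/(1211 + (25/33 - 34*1/4)) = 635/(1211 + (25/33 - 17/2)) = 635/(1211 - 511/66) = 635/(79415/66) = 635*(66/79415) = 8382/15883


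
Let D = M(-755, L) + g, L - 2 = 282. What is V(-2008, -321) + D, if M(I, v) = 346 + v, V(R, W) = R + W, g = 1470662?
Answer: 1468963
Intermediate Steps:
L = 284 (L = 2 + 282 = 284)
D = 1471292 (D = (346 + 284) + 1470662 = 630 + 1470662 = 1471292)
V(-2008, -321) + D = (-2008 - 321) + 1471292 = -2329 + 1471292 = 1468963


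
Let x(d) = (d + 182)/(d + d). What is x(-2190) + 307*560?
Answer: 188252902/1095 ≈ 1.7192e+5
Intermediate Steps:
x(d) = (182 + d)/(2*d) (x(d) = (182 + d)/((2*d)) = (182 + d)*(1/(2*d)) = (182 + d)/(2*d))
x(-2190) + 307*560 = (1/2)*(182 - 2190)/(-2190) + 307*560 = (1/2)*(-1/2190)*(-2008) + 171920 = 502/1095 + 171920 = 188252902/1095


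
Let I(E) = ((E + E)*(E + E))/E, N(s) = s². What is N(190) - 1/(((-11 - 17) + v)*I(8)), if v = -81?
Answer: 125916801/3488 ≈ 36100.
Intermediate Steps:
I(E) = 4*E (I(E) = ((2*E)*(2*E))/E = (4*E²)/E = 4*E)
N(190) - 1/(((-11 - 17) + v)*I(8)) = 190² - 1/(((-11 - 17) - 81)*(4*8)) = 36100 - 1/((-28 - 81)*32) = 36100 - 1/((-109*32)) = 36100 - 1/(-3488) = 36100 - 1*(-1/3488) = 36100 + 1/3488 = 125916801/3488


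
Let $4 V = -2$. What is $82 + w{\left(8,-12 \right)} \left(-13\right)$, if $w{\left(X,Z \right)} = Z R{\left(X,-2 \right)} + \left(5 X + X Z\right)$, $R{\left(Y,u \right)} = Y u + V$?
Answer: $-1764$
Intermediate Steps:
$V = - \frac{1}{2}$ ($V = \frac{1}{4} \left(-2\right) = - \frac{1}{2} \approx -0.5$)
$R{\left(Y,u \right)} = - \frac{1}{2} + Y u$ ($R{\left(Y,u \right)} = Y u - \frac{1}{2} = - \frac{1}{2} + Y u$)
$w{\left(X,Z \right)} = 5 X + X Z + Z \left(- \frac{1}{2} - 2 X\right)$ ($w{\left(X,Z \right)} = Z \left(- \frac{1}{2} + X \left(-2\right)\right) + \left(5 X + X Z\right) = Z \left(- \frac{1}{2} - 2 X\right) + \left(5 X + X Z\right) = 5 X + X Z + Z \left(- \frac{1}{2} - 2 X\right)$)
$82 + w{\left(8,-12 \right)} \left(-13\right) = 82 + \left(5 \cdot 8 - -6 - 8 \left(-12\right)\right) \left(-13\right) = 82 + \left(40 + 6 + 96\right) \left(-13\right) = 82 + 142 \left(-13\right) = 82 - 1846 = -1764$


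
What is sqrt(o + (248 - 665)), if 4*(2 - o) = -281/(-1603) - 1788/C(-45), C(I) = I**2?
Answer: I*sqrt(8634058339683)/144270 ≈ 20.367*I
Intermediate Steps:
o = 9421913/4328100 (o = 2 - (-281/(-1603) - 1788/((-45)**2))/4 = 2 - (-281*(-1/1603) - 1788/2025)/4 = 2 - (281/1603 - 1788*1/2025)/4 = 2 - (281/1603 - 596/675)/4 = 2 - 1/4*(-765713/1082025) = 2 + 765713/4328100 = 9421913/4328100 ≈ 2.1769)
sqrt(o + (248 - 665)) = sqrt(9421913/4328100 + (248 - 665)) = sqrt(9421913/4328100 - 417) = sqrt(-1795395787/4328100) = I*sqrt(8634058339683)/144270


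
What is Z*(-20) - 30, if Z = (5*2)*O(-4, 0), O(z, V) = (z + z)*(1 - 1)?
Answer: -30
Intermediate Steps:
O(z, V) = 0 (O(z, V) = (2*z)*0 = 0)
Z = 0 (Z = (5*2)*0 = 10*0 = 0)
Z*(-20) - 30 = 0*(-20) - 30 = 0 - 30 = -30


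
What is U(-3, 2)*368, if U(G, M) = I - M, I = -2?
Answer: -1472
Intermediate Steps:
U(G, M) = -2 - M
U(-3, 2)*368 = (-2 - 1*2)*368 = (-2 - 2)*368 = -4*368 = -1472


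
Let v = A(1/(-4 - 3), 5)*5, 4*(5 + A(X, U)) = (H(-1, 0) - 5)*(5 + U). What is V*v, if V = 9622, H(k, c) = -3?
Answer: -1202750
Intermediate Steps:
A(X, U) = -15 - 2*U (A(X, U) = -5 + ((-3 - 5)*(5 + U))/4 = -5 + (-8*(5 + U))/4 = -5 + (-40 - 8*U)/4 = -5 + (-10 - 2*U) = -15 - 2*U)
v = -125 (v = (-15 - 2*5)*5 = (-15 - 10)*5 = -25*5 = -125)
V*v = 9622*(-125) = -1202750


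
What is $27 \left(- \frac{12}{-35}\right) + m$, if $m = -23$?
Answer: $- \frac{481}{35} \approx -13.743$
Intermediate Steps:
$27 \left(- \frac{12}{-35}\right) + m = 27 \left(- \frac{12}{-35}\right) - 23 = 27 \left(\left(-12\right) \left(- \frac{1}{35}\right)\right) - 23 = 27 \cdot \frac{12}{35} - 23 = \frac{324}{35} - 23 = - \frac{481}{35}$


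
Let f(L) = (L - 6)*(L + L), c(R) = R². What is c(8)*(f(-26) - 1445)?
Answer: 14016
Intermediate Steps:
f(L) = 2*L*(-6 + L) (f(L) = (-6 + L)*(2*L) = 2*L*(-6 + L))
c(8)*(f(-26) - 1445) = 8²*(2*(-26)*(-6 - 26) - 1445) = 64*(2*(-26)*(-32) - 1445) = 64*(1664 - 1445) = 64*219 = 14016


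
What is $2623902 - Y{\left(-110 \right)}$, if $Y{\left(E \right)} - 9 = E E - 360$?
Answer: $2612153$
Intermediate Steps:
$Y{\left(E \right)} = -351 + E^{2}$ ($Y{\left(E \right)} = 9 + \left(E E - 360\right) = 9 + \left(E^{2} - 360\right) = 9 + \left(-360 + E^{2}\right) = -351 + E^{2}$)
$2623902 - Y{\left(-110 \right)} = 2623902 - \left(-351 + \left(-110\right)^{2}\right) = 2623902 - \left(-351 + 12100\right) = 2623902 - 11749 = 2612153$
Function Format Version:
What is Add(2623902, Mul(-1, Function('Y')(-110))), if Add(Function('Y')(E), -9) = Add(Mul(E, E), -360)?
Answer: 2612153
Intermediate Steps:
Function('Y')(E) = Add(-351, Pow(E, 2)) (Function('Y')(E) = Add(9, Add(Mul(E, E), -360)) = Add(9, Add(Pow(E, 2), -360)) = Add(9, Add(-360, Pow(E, 2))) = Add(-351, Pow(E, 2)))
Add(2623902, Mul(-1, Function('Y')(-110))) = Add(2623902, Mul(-1, Add(-351, Pow(-110, 2)))) = Add(2623902, Mul(-1, Add(-351, 12100))) = Add(2623902, Mul(-1, 11749)) = Add(2623902, -11749) = 2612153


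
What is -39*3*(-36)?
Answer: 4212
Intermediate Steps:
-39*3*(-36) = -117*(-36) = 4212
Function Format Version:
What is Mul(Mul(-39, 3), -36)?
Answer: 4212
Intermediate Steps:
Mul(Mul(-39, 3), -36) = Mul(-117, -36) = 4212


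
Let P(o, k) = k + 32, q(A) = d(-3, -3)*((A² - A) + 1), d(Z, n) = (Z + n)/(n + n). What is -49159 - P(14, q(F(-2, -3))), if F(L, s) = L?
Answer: -49198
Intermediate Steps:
d(Z, n) = (Z + n)/(2*n) (d(Z, n) = (Z + n)/((2*n)) = (Z + n)*(1/(2*n)) = (Z + n)/(2*n))
q(A) = 1 + A² - A (q(A) = ((½)*(-3 - 3)/(-3))*((A² - A) + 1) = ((½)*(-⅓)*(-6))*(1 + A² - A) = 1*(1 + A² - A) = 1 + A² - A)
P(o, k) = 32 + k
-49159 - P(14, q(F(-2, -3))) = -49159 - (32 + (1 + (-2)² - 1*(-2))) = -49159 - (32 + (1 + 4 + 2)) = -49159 - (32 + 7) = -49159 - 1*39 = -49159 - 39 = -49198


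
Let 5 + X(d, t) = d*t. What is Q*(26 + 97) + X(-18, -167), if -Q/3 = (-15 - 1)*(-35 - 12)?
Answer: -274487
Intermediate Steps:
Q = -2256 (Q = -3*(-15 - 1)*(-35 - 12) = -(-48)*(-47) = -3*752 = -2256)
X(d, t) = -5 + d*t
Q*(26 + 97) + X(-18, -167) = -2256*(26 + 97) + (-5 - 18*(-167)) = -2256*123 + (-5 + 3006) = -277488 + 3001 = -274487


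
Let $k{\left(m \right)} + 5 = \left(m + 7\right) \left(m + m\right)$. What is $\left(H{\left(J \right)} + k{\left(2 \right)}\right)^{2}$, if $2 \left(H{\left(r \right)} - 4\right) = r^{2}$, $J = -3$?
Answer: $\frac{6241}{4} \approx 1560.3$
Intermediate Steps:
$k{\left(m \right)} = -5 + 2 m \left(7 + m\right)$ ($k{\left(m \right)} = -5 + \left(m + 7\right) \left(m + m\right) = -5 + \left(7 + m\right) 2 m = -5 + 2 m \left(7 + m\right)$)
$H{\left(r \right)} = 4 + \frac{r^{2}}{2}$
$\left(H{\left(J \right)} + k{\left(2 \right)}\right)^{2} = \left(\left(4 + \frac{\left(-3\right)^{2}}{2}\right) + \left(-5 + 2 \cdot 2^{2} + 14 \cdot 2\right)\right)^{2} = \left(\left(4 + \frac{1}{2} \cdot 9\right) + \left(-5 + 2 \cdot 4 + 28\right)\right)^{2} = \left(\left(4 + \frac{9}{2}\right) + \left(-5 + 8 + 28\right)\right)^{2} = \left(\frac{17}{2} + 31\right)^{2} = \left(\frac{79}{2}\right)^{2} = \frac{6241}{4}$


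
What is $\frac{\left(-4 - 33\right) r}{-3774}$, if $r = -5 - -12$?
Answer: $\frac{7}{102} \approx 0.068627$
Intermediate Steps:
$r = 7$ ($r = -5 + 12 = 7$)
$\frac{\left(-4 - 33\right) r}{-3774} = \frac{\left(-4 - 33\right) 7}{-3774} = \left(-37\right) 7 \left(- \frac{1}{3774}\right) = \left(-259\right) \left(- \frac{1}{3774}\right) = \frac{7}{102}$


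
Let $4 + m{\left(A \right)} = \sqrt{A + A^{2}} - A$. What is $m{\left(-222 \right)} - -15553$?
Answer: $15771 + \sqrt{49062} \approx 15993.0$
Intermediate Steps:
$m{\left(A \right)} = -4 + \sqrt{A + A^{2}} - A$ ($m{\left(A \right)} = -4 - \left(A - \sqrt{A + A^{2}}\right) = -4 + \sqrt{A + A^{2}} - A$)
$m{\left(-222 \right)} - -15553 = \left(-4 + \sqrt{- 222 \left(1 - 222\right)} - -222\right) - -15553 = \left(-4 + \sqrt{\left(-222\right) \left(-221\right)} + 222\right) + 15553 = \left(-4 + \sqrt{49062} + 222\right) + 15553 = \left(218 + \sqrt{49062}\right) + 15553 = 15771 + \sqrt{49062}$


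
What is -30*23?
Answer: -690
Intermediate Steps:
-30*23 = -690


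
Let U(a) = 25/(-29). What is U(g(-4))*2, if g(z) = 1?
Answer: -50/29 ≈ -1.7241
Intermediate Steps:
U(a) = -25/29 (U(a) = 25*(-1/29) = -25/29)
U(g(-4))*2 = -25/29*2 = -50/29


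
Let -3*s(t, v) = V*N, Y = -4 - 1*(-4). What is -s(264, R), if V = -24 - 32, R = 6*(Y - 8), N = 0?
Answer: 0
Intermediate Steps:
Y = 0 (Y = -4 + 4 = 0)
R = -48 (R = 6*(0 - 8) = 6*(-8) = -48)
V = -56
s(t, v) = 0 (s(t, v) = -(-56)*0/3 = -⅓*0 = 0)
-s(264, R) = -1*0 = 0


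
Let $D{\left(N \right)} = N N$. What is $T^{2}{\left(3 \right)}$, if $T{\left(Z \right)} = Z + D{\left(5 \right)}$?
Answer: $784$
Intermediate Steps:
$D{\left(N \right)} = N^{2}$
$T{\left(Z \right)} = 25 + Z$ ($T{\left(Z \right)} = Z + 5^{2} = Z + 25 = 25 + Z$)
$T^{2}{\left(3 \right)} = \left(25 + 3\right)^{2} = 28^{2} = 784$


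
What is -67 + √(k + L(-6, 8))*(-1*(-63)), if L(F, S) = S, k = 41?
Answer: 374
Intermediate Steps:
-67 + √(k + L(-6, 8))*(-1*(-63)) = -67 + √(41 + 8)*(-1*(-63)) = -67 + √49*63 = -67 + 7*63 = -67 + 441 = 374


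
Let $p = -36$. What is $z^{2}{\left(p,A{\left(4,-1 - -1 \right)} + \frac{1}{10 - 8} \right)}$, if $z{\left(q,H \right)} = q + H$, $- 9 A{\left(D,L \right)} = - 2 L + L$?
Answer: $\frac{5041}{4} \approx 1260.3$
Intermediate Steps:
$A{\left(D,L \right)} = \frac{L}{9}$ ($A{\left(D,L \right)} = - \frac{- 2 L + L}{9} = - \frac{\left(-1\right) L}{9} = \frac{L}{9}$)
$z{\left(q,H \right)} = H + q$
$z^{2}{\left(p,A{\left(4,-1 - -1 \right)} + \frac{1}{10 - 8} \right)} = \left(\left(\frac{-1 - -1}{9} + \frac{1}{10 - 8}\right) - 36\right)^{2} = \left(\left(\frac{-1 + 1}{9} + \frac{1}{2}\right) - 36\right)^{2} = \left(\left(\frac{1}{9} \cdot 0 + \frac{1}{2}\right) - 36\right)^{2} = \left(\left(0 + \frac{1}{2}\right) - 36\right)^{2} = \left(\frac{1}{2} - 36\right)^{2} = \left(- \frac{71}{2}\right)^{2} = \frac{5041}{4}$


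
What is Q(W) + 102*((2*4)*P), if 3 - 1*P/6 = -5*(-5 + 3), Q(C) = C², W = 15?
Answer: -34047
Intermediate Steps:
P = -42 (P = 18 - (-30)*(-5 + 3) = 18 - (-30)*(-2) = 18 - 6*10 = 18 - 60 = -42)
Q(W) + 102*((2*4)*P) = 15² + 102*((2*4)*(-42)) = 225 + 102*(8*(-42)) = 225 + 102*(-336) = 225 - 34272 = -34047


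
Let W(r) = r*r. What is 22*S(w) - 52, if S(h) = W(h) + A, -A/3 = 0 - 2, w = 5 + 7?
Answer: 3248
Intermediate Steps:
w = 12
A = 6 (A = -3*(0 - 2) = -3*(-2) = 6)
W(r) = r**2
S(h) = 6 + h**2 (S(h) = h**2 + 6 = 6 + h**2)
22*S(w) - 52 = 22*(6 + 12**2) - 52 = 22*(6 + 144) - 52 = 22*150 - 52 = 3300 - 52 = 3248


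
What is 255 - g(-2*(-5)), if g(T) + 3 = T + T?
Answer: 238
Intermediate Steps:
g(T) = -3 + 2*T (g(T) = -3 + (T + T) = -3 + 2*T)
255 - g(-2*(-5)) = 255 - (-3 + 2*(-2*(-5))) = 255 - (-3 + 2*10) = 255 - (-3 + 20) = 255 - 1*17 = 255 - 17 = 238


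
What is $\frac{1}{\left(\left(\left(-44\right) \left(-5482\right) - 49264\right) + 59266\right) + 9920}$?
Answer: $\frac{1}{261130} \approx 3.8295 \cdot 10^{-6}$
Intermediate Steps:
$\frac{1}{\left(\left(\left(-44\right) \left(-5482\right) - 49264\right) + 59266\right) + 9920} = \frac{1}{\left(\left(241208 - 49264\right) + 59266\right) + 9920} = \frac{1}{\left(191944 + 59266\right) + 9920} = \frac{1}{251210 + 9920} = \frac{1}{261130}$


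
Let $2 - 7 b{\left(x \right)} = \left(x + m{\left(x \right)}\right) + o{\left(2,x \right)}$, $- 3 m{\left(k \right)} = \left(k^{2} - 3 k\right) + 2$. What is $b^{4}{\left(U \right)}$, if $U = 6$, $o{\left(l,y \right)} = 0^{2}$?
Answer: $\frac{4096}{194481} \approx 0.021061$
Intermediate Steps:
$o{\left(l,y \right)} = 0$
$m{\left(k \right)} = - \frac{2}{3} + k - \frac{k^{2}}{3}$ ($m{\left(k \right)} = - \frac{\left(k^{2} - 3 k\right) + 2}{3} = - \frac{2 + k^{2} - 3 k}{3} = - \frac{2}{3} + k - \frac{k^{2}}{3}$)
$b{\left(x \right)} = \frac{8}{21} - \frac{2 x}{7} + \frac{x^{2}}{21}$ ($b{\left(x \right)} = \frac{2}{7} - \frac{\left(x - \left(\frac{2}{3} - x + \frac{x^{2}}{3}\right)\right) + 0}{7} = \frac{2}{7} - \frac{\left(- \frac{2}{3} + 2 x - \frac{x^{2}}{3}\right) + 0}{7} = \frac{2}{7} - \frac{- \frac{2}{3} + 2 x - \frac{x^{2}}{3}}{7} = \frac{2}{7} + \left(\frac{2}{21} - \frac{2 x}{7} + \frac{x^{2}}{21}\right) = \frac{8}{21} - \frac{2 x}{7} + \frac{x^{2}}{21}$)
$b^{4}{\left(U \right)} = \left(\frac{8}{21} - \frac{12}{7} + \frac{6^{2}}{21}\right)^{4} = \left(\frac{8}{21} - \frac{12}{7} + \frac{1}{21} \cdot 36\right)^{4} = \left(\frac{8}{21} - \frac{12}{7} + \frac{12}{7}\right)^{4} = \left(\frac{8}{21}\right)^{4} = \frac{4096}{194481}$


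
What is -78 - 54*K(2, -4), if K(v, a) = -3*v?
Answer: 246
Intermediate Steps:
-78 - 54*K(2, -4) = -78 - (-162)*2 = -78 - 54*(-6) = -78 + 324 = 246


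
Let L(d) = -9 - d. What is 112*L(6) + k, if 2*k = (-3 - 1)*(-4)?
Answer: -1672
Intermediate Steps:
k = 8 (k = ((-3 - 1)*(-4))/2 = (-4*(-4))/2 = (1/2)*16 = 8)
112*L(6) + k = 112*(-9 - 1*6) + 8 = 112*(-9 - 6) + 8 = 112*(-15) + 8 = -1680 + 8 = -1672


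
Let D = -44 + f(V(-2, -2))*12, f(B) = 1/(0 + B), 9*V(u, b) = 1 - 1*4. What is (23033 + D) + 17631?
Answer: 40584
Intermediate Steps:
V(u, b) = -1/3 (V(u, b) = (1 - 1*4)/9 = (1 - 4)/9 = (1/9)*(-3) = -1/3)
f(B) = 1/B
D = -80 (D = -44 + 12/(-1/3) = -44 - 3*12 = -44 - 36 = -80)
(23033 + D) + 17631 = (23033 - 80) + 17631 = 22953 + 17631 = 40584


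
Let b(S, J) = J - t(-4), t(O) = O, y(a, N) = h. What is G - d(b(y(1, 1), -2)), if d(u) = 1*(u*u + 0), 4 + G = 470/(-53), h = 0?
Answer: -894/53 ≈ -16.868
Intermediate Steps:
y(a, N) = 0
b(S, J) = 4 + J (b(S, J) = J - 1*(-4) = J + 4 = 4 + J)
G = -682/53 (G = -4 + 470/(-53) = -4 - 1/53*470 = -4 - 470/53 = -682/53 ≈ -12.868)
d(u) = u² (d(u) = 1*(u² + 0) = 1*u² = u²)
G - d(b(y(1, 1), -2)) = -682/53 - (4 - 2)² = -682/53 - 1*2² = -682/53 - 1*4 = -682/53 - 4 = -894/53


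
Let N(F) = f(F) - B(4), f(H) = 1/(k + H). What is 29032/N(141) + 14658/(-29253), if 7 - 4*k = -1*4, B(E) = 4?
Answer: -415276943/57113 ≈ -7271.1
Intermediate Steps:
k = 11/4 (k = 7/4 - (-1)*4/4 = 7/4 - ¼*(-4) = 7/4 + 1 = 11/4 ≈ 2.7500)
f(H) = 1/(11/4 + H)
N(F) = -4 + 4/(11 + 4*F) (N(F) = 4/(11 + 4*F) - 1*4 = 4/(11 + 4*F) - 4 = -4 + 4/(11 + 4*F))
29032/N(141) + 14658/(-29253) = 29032/((8*(-5 - 2*141)/(11 + 4*141))) + 14658/(-29253) = 29032/((8*(-5 - 282)/(11 + 564))) + 14658*(-1/29253) = 29032/((8*(-287)/575)) - 698/1393 = 29032/((8*(1/575)*(-287))) - 698/1393 = 29032/(-2296/575) - 698/1393 = 29032*(-575/2296) - 698/1393 = -2086675/287 - 698/1393 = -415276943/57113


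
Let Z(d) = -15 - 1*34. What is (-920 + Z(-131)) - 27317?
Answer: -28286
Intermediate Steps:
Z(d) = -49 (Z(d) = -15 - 34 = -49)
(-920 + Z(-131)) - 27317 = (-920 - 49) - 27317 = -969 - 27317 = -28286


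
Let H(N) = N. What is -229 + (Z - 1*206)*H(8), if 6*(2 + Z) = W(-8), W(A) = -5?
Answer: -5699/3 ≈ -1899.7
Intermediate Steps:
Z = -17/6 (Z = -2 + (⅙)*(-5) = -2 - ⅚ = -17/6 ≈ -2.8333)
-229 + (Z - 1*206)*H(8) = -229 + (-17/6 - 1*206)*8 = -229 + (-17/6 - 206)*8 = -229 - 1253/6*8 = -229 - 5012/3 = -5699/3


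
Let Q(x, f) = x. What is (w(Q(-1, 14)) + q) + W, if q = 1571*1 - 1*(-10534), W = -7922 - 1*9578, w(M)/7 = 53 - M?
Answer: -5017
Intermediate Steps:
w(M) = 371 - 7*M (w(M) = 7*(53 - M) = 371 - 7*M)
W = -17500 (W = -7922 - 9578 = -17500)
q = 12105 (q = 1571 + 10534 = 12105)
(w(Q(-1, 14)) + q) + W = ((371 - 7*(-1)) + 12105) - 17500 = ((371 + 7) + 12105) - 17500 = (378 + 12105) - 17500 = 12483 - 17500 = -5017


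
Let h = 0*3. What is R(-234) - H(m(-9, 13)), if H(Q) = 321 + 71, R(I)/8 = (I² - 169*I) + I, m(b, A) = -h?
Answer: 752152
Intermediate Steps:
h = 0
m(b, A) = 0 (m(b, A) = -1*0 = 0)
R(I) = -1344*I + 8*I² (R(I) = 8*((I² - 169*I) + I) = 8*(I² - 168*I) = -1344*I + 8*I²)
H(Q) = 392
R(-234) - H(m(-9, 13)) = 8*(-234)*(-168 - 234) - 1*392 = 8*(-234)*(-402) - 392 = 752544 - 392 = 752152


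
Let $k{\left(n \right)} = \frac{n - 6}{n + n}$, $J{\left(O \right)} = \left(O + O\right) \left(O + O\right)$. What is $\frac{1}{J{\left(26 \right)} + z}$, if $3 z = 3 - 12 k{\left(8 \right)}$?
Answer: $\frac{2}{5409} \approx 0.00036975$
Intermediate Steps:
$J{\left(O \right)} = 4 O^{2}$ ($J{\left(O \right)} = 2 O 2 O = 4 O^{2}$)
$k{\left(n \right)} = \frac{-6 + n}{2 n}$
$z = \frac{1}{2}$ ($z = \frac{3 - 12 \frac{-6 + 8}{2 \cdot 8}}{3} = \frac{3 - 12 \cdot \frac{1}{2} \cdot \frac{1}{8} \cdot 2}{3} = \frac{3 - \frac{3}{2}}{3} = \frac{1}{3} \cdot \frac{3}{2} = \frac{1}{2} \approx 0.5$)
$\frac{1}{J{\left(26 \right)} + z} = \frac{1}{4 \cdot 26^{2} + \frac{1}{2}} = \frac{1}{4 \cdot 676 + \frac{1}{2}} = \frac{1}{2704 + \frac{1}{2}} = \frac{1}{\frac{5409}{2}} = \frac{2}{5409}$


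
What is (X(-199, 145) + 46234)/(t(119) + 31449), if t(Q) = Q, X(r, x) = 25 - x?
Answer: 23057/15784 ≈ 1.4608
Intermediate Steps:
(X(-199, 145) + 46234)/(t(119) + 31449) = ((25 - 1*145) + 46234)/(119 + 31449) = ((25 - 145) + 46234)/31568 = (-120 + 46234)*(1/31568) = 46114*(1/31568) = 23057/15784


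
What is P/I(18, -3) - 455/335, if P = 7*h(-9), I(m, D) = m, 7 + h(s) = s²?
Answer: 16534/603 ≈ 27.420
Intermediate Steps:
h(s) = -7 + s²
P = 518 (P = 7*(-7 + (-9)²) = 7*(-7 + 81) = 7*74 = 518)
P/I(18, -3) - 455/335 = 518/18 - 455/335 = 518*(1/18) - 455*1/335 = 259/9 - 91/67 = 16534/603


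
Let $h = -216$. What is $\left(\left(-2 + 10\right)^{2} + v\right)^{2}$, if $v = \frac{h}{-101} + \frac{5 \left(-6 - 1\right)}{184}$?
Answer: $\frac{1502058592225}{345365056} \approx 4349.2$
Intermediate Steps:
$v = \frac{36209}{18584}$ ($v = - \frac{216}{-101} + \frac{5 \left(-6 - 1\right)}{184} = \left(-216\right) \left(- \frac{1}{101}\right) + 5 \left(-7\right) \frac{1}{184} = \frac{216}{101} - \frac{35}{184} = \frac{36209}{18584} \approx 1.9484$)
$\left(\left(-2 + 10\right)^{2} + v\right)^{2} = \left(\left(-2 + 10\right)^{2} + \frac{36209}{18584}\right)^{2} = \left(8^{2} + \frac{36209}{18584}\right)^{2} = \left(64 + \frac{36209}{18584}\right)^{2} = \left(\frac{1225585}{18584}\right)^{2} = \frac{1502058592225}{345365056}$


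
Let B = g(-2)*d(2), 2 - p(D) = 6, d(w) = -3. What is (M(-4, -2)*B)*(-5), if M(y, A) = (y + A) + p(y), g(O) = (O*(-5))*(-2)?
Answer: 3000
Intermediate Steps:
p(D) = -4 (p(D) = 2 - 1*6 = 2 - 6 = -4)
g(O) = 10*O (g(O) = -5*O*(-2) = 10*O)
M(y, A) = -4 + A + y (M(y, A) = (y + A) - 4 = (A + y) - 4 = -4 + A + y)
B = 60 (B = (10*(-2))*(-3) = -20*(-3) = 60)
(M(-4, -2)*B)*(-5) = ((-4 - 2 - 4)*60)*(-5) = -10*60*(-5) = -600*(-5) = 3000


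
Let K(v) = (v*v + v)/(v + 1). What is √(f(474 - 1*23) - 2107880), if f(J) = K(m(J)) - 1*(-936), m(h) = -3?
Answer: I*√2106947 ≈ 1451.5*I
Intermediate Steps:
K(v) = (v + v²)/(1 + v) (K(v) = (v² + v)/(1 + v) = (v + v²)/(1 + v))
f(J) = 933 (f(J) = -3 - 1*(-936) = -3 + 936 = 933)
√(f(474 - 1*23) - 2107880) = √(933 - 2107880) = √(-2106947) = I*√2106947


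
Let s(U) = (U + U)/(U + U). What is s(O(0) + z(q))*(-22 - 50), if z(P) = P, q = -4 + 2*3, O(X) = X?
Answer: -72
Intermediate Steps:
q = 2 (q = -4 + 6 = 2)
s(U) = 1 (s(U) = (2*U)/((2*U)) = (2*U)*(1/(2*U)) = 1)
s(O(0) + z(q))*(-22 - 50) = 1*(-22 - 50) = 1*(-72) = -72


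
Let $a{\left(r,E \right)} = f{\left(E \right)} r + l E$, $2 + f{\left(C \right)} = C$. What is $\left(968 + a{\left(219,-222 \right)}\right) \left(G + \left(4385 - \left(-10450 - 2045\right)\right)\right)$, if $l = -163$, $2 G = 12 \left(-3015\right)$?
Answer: $14401420$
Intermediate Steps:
$G = -18090$ ($G = \frac{12 \left(-3015\right)}{2} = \frac{1}{2} \left(-36180\right) = -18090$)
$f{\left(C \right)} = -2 + C$
$a{\left(r,E \right)} = - 163 E + r \left(-2 + E\right)$ ($a{\left(r,E \right)} = \left(-2 + E\right) r - 163 E = r \left(-2 + E\right) - 163 E = - 163 E + r \left(-2 + E\right)$)
$\left(968 + a{\left(219,-222 \right)}\right) \left(G + \left(4385 - \left(-10450 - 2045\right)\right)\right) = \left(968 + \left(\left(-163\right) \left(-222\right) + 219 \left(-2 - 222\right)\right)\right) \left(-18090 + \left(4385 - \left(-10450 - 2045\right)\right)\right) = \left(968 + \left(36186 + 219 \left(-224\right)\right)\right) \left(-18090 + \left(4385 - \left(-10450 - 2045\right)\right)\right) = \left(968 + \left(36186 - 49056\right)\right) \left(-18090 + \left(4385 - -12495\right)\right) = \left(968 - 12870\right) \left(-18090 + \left(4385 + 12495\right)\right) = - 11902 \left(-18090 + 16880\right) = \left(-11902\right) \left(-1210\right) = 14401420$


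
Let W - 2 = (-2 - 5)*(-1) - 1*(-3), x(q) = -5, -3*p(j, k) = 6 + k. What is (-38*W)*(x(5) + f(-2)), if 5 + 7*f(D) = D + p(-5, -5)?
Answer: 19304/7 ≈ 2757.7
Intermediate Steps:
p(j, k) = -2 - k/3 (p(j, k) = -(6 + k)/3 = -2 - k/3)
f(D) = -16/21 + D/7 (f(D) = -5/7 + (D + (-2 - ⅓*(-5)))/7 = -5/7 + (D + (-2 + 5/3))/7 = -5/7 + (D - ⅓)/7 = -5/7 + (-⅓ + D)/7 = -5/7 + (-1/21 + D/7) = -16/21 + D/7)
W = 12 (W = 2 + ((-2 - 5)*(-1) - 1*(-3)) = 2 + (-7*(-1) + 3) = 2 + (7 + 3) = 2 + 10 = 12)
(-38*W)*(x(5) + f(-2)) = (-38*12)*(-5 + (-16/21 + (⅐)*(-2))) = -456*(-5 + (-16/21 - 2/7)) = -456*(-5 - 22/21) = -456*(-127/21) = 19304/7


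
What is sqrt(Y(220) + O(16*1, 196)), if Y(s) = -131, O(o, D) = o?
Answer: I*sqrt(115) ≈ 10.724*I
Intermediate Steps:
sqrt(Y(220) + O(16*1, 196)) = sqrt(-131 + 16*1) = sqrt(-131 + 16) = sqrt(-115) = I*sqrt(115)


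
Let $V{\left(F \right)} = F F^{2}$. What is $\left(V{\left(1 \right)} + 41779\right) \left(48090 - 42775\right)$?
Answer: $222060700$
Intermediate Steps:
$V{\left(F \right)} = F^{3}$
$\left(V{\left(1 \right)} + 41779\right) \left(48090 - 42775\right) = \left(1^{3} + 41779\right) \left(48090 - 42775\right) = \left(1 + 41779\right) 5315 = 41780 \cdot 5315 = 222060700$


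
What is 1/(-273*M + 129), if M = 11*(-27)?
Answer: 1/81210 ≈ 1.2314e-5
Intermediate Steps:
M = -297
1/(-273*M + 129) = 1/(-273*(-297) + 129) = 1/(81081 + 129) = 1/81210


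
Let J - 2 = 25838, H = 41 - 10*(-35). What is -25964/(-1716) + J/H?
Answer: 801373/9867 ≈ 81.218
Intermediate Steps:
H = 391 (H = 41 + 350 = 391)
J = 25840 (J = 2 + 25838 = 25840)
-25964/(-1716) + J/H = -25964/(-1716) + 25840/391 = -25964*(-1/1716) + 25840*(1/391) = 6491/429 + 1520/23 = 801373/9867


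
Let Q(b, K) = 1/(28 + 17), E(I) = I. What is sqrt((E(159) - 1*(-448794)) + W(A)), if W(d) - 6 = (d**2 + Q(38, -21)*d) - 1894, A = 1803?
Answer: sqrt(832030665)/15 ≈ 1923.0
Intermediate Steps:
Q(b, K) = 1/45
W(d) = -1888 + d**2 + d/45 (W(d) = 6 + ((d**2 + d/45) - 1894) = 6 + (-1894 + d**2 + d/45) = -1888 + d**2 + d/45)
sqrt((E(159) - 1*(-448794)) + W(A)) = sqrt((159 - 1*(-448794)) + (-1888 + 1803**2 + (1/45)*1803)) = sqrt((159 + 448794) + (-1888 + 3250809 + 601/15)) = sqrt(448953 + 48734416/15) = sqrt(55468711/15) = sqrt(832030665)/15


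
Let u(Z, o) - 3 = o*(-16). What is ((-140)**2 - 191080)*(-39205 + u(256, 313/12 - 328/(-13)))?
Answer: 89220929680/13 ≈ 6.8632e+9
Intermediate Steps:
u(Z, o) = 3 - 16*o (u(Z, o) = 3 + o*(-16) = 3 - 16*o)
((-140)**2 - 191080)*(-39205 + u(256, 313/12 - 328/(-13))) = ((-140)**2 - 191080)*(-39205 + (3 - 16*(313/12 - 328/(-13)))) = (19600 - 191080)*(-39205 + (3 - 16*(313*(1/12) - 328*(-1/13)))) = -171480*(-39205 + (3 - 16*(313/12 + 328/13))) = -171480*(-39205 + (3 - 16*8005/156)) = -171480*(-39205 + (3 - 32020/39)) = -171480*(-39205 - 31903/39) = -171480*(-1560898/39) = 89220929680/13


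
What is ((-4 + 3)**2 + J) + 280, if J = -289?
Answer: -8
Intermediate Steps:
((-4 + 3)**2 + J) + 280 = ((-4 + 3)**2 - 289) + 280 = ((-1)**2 - 289) + 280 = (1 - 289) + 280 = -288 + 280 = -8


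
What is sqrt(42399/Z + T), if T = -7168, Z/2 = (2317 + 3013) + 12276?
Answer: I*sqrt(2221500581251)/17606 ≈ 84.657*I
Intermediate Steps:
Z = 35212 (Z = 2*((2317 + 3013) + 12276) = 2*(5330 + 12276) = 2*17606 = 35212)
sqrt(42399/Z + T) = sqrt(42399/35212 - 7168) = sqrt(-252357217/35212) = I*sqrt(2221500581251)/17606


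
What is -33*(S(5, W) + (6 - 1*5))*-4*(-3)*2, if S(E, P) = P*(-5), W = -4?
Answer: -16632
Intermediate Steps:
S(E, P) = -5*P
-33*(S(5, W) + (6 - 1*5))*-4*(-3)*2 = -33*(-5*(-4) + (6 - 1*5))*-4*(-3)*2 = -33*(20 + (6 - 5))*12*2 = -33*(20 + 1)*24 = -693*24 = -33*504 = -16632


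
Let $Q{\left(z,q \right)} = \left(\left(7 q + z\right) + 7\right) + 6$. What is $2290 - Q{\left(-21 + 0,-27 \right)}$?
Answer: $2487$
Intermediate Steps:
$Q{\left(z,q \right)} = 13 + z + 7 q$ ($Q{\left(z,q \right)} = \left(\left(z + 7 q\right) + 7\right) + 6 = \left(7 + z + 7 q\right) + 6 = 13 + z + 7 q$)
$2290 - Q{\left(-21 + 0,-27 \right)} = 2290 - \left(13 + \left(-21 + 0\right) + 7 \left(-27\right)\right) = 2290 - \left(13 - 21 - 189\right) = 2290 - -197 = 2290 + 197 = 2487$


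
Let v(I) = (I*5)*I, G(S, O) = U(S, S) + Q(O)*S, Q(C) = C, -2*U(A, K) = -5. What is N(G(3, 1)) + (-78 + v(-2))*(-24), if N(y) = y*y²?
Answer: 12467/8 ≈ 1558.4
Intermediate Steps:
U(A, K) = 5/2 (U(A, K) = -½*(-5) = 5/2)
G(S, O) = 5/2 + O*S
v(I) = 5*I² (v(I) = (5*I)*I = 5*I²)
N(y) = y³
N(G(3, 1)) + (-78 + v(-2))*(-24) = (5/2 + 1*3)³ + (-78 + 5*(-2)²)*(-24) = (5/2 + 3)³ + (-78 + 5*4)*(-24) = (11/2)³ + (-78 + 20)*(-24) = 1331/8 - 58*(-24) = 1331/8 + 1392 = 12467/8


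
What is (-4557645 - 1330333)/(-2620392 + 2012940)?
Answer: 2943989/303726 ≈ 9.6929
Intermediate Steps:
(-4557645 - 1330333)/(-2620392 + 2012940) = -5887978/(-607452) = -5887978*(-1/607452) = 2943989/303726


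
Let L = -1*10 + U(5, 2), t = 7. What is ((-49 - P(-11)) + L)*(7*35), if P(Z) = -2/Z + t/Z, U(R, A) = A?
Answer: -152390/11 ≈ -13854.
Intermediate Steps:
P(Z) = 5/Z (P(Z) = -2/Z + 7/Z = 5/Z)
L = -8 (L = -1*10 + 2 = -10 + 2 = -8)
((-49 - P(-11)) + L)*(7*35) = ((-49 - 5/(-11)) - 8)*(7*35) = ((-49 - 5*(-1)/11) - 8)*245 = ((-49 - 1*(-5/11)) - 8)*245 = ((-49 + 5/11) - 8)*245 = (-534/11 - 8)*245 = -622/11*245 = -152390/11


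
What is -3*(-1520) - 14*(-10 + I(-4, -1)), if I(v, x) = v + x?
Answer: 4770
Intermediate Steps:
-3*(-1520) - 14*(-10 + I(-4, -1)) = -3*(-1520) - 14*(-10 + (-4 - 1)) = 4560 - 14*(-10 - 5) = 4560 - 14*(-15) = 4560 + 210 = 4770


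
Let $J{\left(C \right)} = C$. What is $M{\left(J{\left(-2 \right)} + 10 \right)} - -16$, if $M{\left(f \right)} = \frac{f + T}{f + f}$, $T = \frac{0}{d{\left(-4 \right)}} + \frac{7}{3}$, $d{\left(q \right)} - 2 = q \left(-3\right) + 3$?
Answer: $\frac{799}{48} \approx 16.646$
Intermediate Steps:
$d{\left(q \right)} = 5 - 3 q$ ($d{\left(q \right)} = 2 + \left(q \left(-3\right) + 3\right) = 2 - \left(-3 + 3 q\right) = 5 - 3 q$)
$T = \frac{7}{3}$ ($T = \frac{0}{5 - -12} + \frac{7}{3} = \frac{0}{5 + 12} + 7 \cdot \frac{1}{3} = \frac{0}{17} + \frac{7}{3} = 0 \cdot \frac{1}{17} + \frac{7}{3} = 0 + \frac{7}{3} = \frac{7}{3} \approx 2.3333$)
$M{\left(f \right)} = \frac{\frac{7}{3} + f}{2 f}$ ($M{\left(f \right)} = \frac{f + \frac{7}{3}}{f + f} = \frac{\frac{7}{3} + f}{2 f}$)
$M{\left(J{\left(-2 \right)} + 10 \right)} - -16 = \frac{7 + 3 \left(-2 + 10\right)}{6 \left(-2 + 10\right)} - -16 = \frac{7 + 3 \cdot 8}{6 \cdot 8} + 16 = \frac{1}{6} \cdot \frac{1}{8} \left(7 + 24\right) + 16 = \frac{1}{6} \cdot \frac{1}{8} \cdot 31 + 16 = \frac{31}{48} + 16 = \frac{799}{48}$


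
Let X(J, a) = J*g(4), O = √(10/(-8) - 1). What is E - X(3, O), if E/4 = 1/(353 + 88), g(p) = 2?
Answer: -2642/441 ≈ -5.9909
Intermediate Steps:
O = 3*I/2 (O = √(10*(-⅛) - 1) = √(-5/4 - 1) = √(-9/4) = 3*I/2 ≈ 1.5*I)
X(J, a) = 2*J (X(J, a) = J*2 = 2*J)
E = 4/441 (E = 4/(353 + 88) = 4/441 ≈ 0.0090703)
E - X(3, O) = 4/441 - 2*3 = 4/441 - 1*6 = 4/441 - 6 = -2642/441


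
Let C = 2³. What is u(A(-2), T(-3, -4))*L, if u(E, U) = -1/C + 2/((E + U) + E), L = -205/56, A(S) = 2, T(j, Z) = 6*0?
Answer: -615/448 ≈ -1.3728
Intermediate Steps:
T(j, Z) = 0
C = 8
L = -205/56 (L = -205*1/56 = -205/56 ≈ -3.6607)
u(E, U) = -⅛ + 2/(U + 2*E) (u(E, U) = -1/8 + 2/((E + U) + E) = -1*⅛ + 2/(U + 2*E) = -⅛ + 2/(U + 2*E))
u(A(-2), T(-3, -4))*L = ((16 - 1*0 - 2*2)/(8*(0 + 2*2)))*(-205/56) = ((16 + 0 - 4)/(8*(0 + 4)))*(-205/56) = ((⅛)*12/4)*(-205/56) = ((⅛)*(¼)*12)*(-205/56) = (3/8)*(-205/56) = -615/448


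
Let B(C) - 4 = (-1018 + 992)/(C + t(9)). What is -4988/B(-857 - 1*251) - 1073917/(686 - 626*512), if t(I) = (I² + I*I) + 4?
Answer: -57641950223/46669994 ≈ -1235.1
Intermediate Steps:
t(I) = 4 + 2*I² (t(I) = (I² + I²) + 4 = 2*I² + 4 = 4 + 2*I²)
B(C) = 4 - 26/(166 + C) (B(C) = 4 + (-1018 + 992)/(C + (4 + 2*9²)) = 4 - 26/(C + (4 + 2*81)) = 4 - 26/(C + (4 + 162)) = 4 - 26/(C + 166) = 4 - 26/(166 + C))
-4988/B(-857 - 1*251) - 1073917/(686 - 626*512) = -4988*(166 + (-857 - 1*251))/(2*(319 + 2*(-857 - 1*251))) - 1073917/(686 - 626*512) = -4988*(166 + (-857 - 251))/(2*(319 + 2*(-857 - 251))) - 1073917/(686 - 320512) = -4988*(166 - 1108)/(2*(319 + 2*(-1108))) - 1073917/(-319826) = -4988*(-471/(319 - 2216)) - 1073917*(-1/319826) = -4988/(2*(-1/942)*(-1897)) + 82609/24602 = -4988/1897/471 + 82609/24602 = -4988*471/1897 + 82609/24602 = -2349348/1897 + 82609/24602 = -57641950223/46669994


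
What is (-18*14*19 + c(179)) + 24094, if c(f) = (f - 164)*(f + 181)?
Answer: 24706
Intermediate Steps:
c(f) = (-164 + f)*(181 + f)
(-18*14*19 + c(179)) + 24094 = (-18*14*19 + (-29684 + 179**2 + 17*179)) + 24094 = (-252*19 + (-29684 + 32041 + 3043)) + 24094 = (-4788 + 5400) + 24094 = 612 + 24094 = 24706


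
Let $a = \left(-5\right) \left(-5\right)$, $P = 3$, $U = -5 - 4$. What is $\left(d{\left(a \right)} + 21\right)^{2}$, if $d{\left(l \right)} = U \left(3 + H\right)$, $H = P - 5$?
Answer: $144$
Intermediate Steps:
$U = -9$
$a = 25$
$H = -2$ ($H = 3 - 5 = -2$)
$d{\left(l \right)} = -9$ ($d{\left(l \right)} = - 9 \left(3 - 2\right) = \left(-9\right) 1 = -9$)
$\left(d{\left(a \right)} + 21\right)^{2} = \left(-9 + 21\right)^{2} = 12^{2} = 144$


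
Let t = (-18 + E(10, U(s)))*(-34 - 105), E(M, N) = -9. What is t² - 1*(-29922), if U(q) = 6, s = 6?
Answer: 14114931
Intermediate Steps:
t = 3753 (t = (-18 - 9)*(-34 - 105) = -27*(-139) = 3753)
t² - 1*(-29922) = 3753² - 1*(-29922) = 14085009 + 29922 = 14114931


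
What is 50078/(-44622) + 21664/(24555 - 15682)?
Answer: 261174457/197965503 ≈ 1.3193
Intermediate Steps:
50078/(-44622) + 21664/(24555 - 15682) = 50078*(-1/44622) + 21664/8873 = -25039/22311 + 21664*(1/8873) = -25039/22311 + 21664/8873 = 261174457/197965503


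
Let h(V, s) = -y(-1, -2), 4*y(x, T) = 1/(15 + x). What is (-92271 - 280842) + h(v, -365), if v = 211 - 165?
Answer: -20894329/56 ≈ -3.7311e+5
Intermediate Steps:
y(x, T) = 1/(4*(15 + x))
v = 46
h(V, s) = -1/56 (h(V, s) = -1/(4*(15 - 1)) = -1/(4*14) = -1*1/56 = -1/56)
(-92271 - 280842) + h(v, -365) = (-92271 - 280842) - 1/56 = -373113 - 1/56 = -20894329/56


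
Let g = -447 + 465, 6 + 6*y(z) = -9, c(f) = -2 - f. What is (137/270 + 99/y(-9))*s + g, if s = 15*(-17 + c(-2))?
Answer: 179759/18 ≈ 9986.6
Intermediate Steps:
y(z) = -5/2 (y(z) = -1 + (1/6)*(-9) = -1 - 3/2 = -5/2)
s = -255 (s = 15*(-17 + (-2 - 1*(-2))) = 15*(-17 + (-2 + 2)) = 15*(-17 + 0) = 15*(-17) = -255)
g = 18
(137/270 + 99/y(-9))*s + g = (137/270 + 99/(-5/2))*(-255) + 18 = (137*(1/270) + 99*(-2/5))*(-255) + 18 = (137/270 - 198/5)*(-255) + 18 = -2111/54*(-255) + 18 = 179435/18 + 18 = 179759/18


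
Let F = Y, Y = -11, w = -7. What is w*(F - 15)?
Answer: 182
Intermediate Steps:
F = -11
w*(F - 15) = -7*(-11 - 15) = -7*(-26) = 182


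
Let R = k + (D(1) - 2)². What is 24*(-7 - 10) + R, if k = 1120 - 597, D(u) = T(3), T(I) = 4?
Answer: 119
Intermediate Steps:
D(u) = 4
k = 523
R = 527 (R = 523 + (4 - 2)² = 523 + 2² = 523 + 4 = 527)
24*(-7 - 10) + R = 24*(-7 - 10) + 527 = 24*(-17) + 527 = -408 + 527 = 119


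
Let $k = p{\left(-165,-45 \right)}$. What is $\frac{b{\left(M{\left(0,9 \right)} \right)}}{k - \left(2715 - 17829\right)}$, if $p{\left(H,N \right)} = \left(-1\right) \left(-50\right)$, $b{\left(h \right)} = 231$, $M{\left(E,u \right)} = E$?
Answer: $\frac{231}{15164} \approx 0.015233$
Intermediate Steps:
$p{\left(H,N \right)} = 50$
$k = 50$
$\frac{b{\left(M{\left(0,9 \right)} \right)}}{k - \left(2715 - 17829\right)} = \frac{231}{50 - \left(2715 - 17829\right)} = \frac{231}{50 - -15114} = \frac{231}{50 + 15114} = \frac{231}{15164}$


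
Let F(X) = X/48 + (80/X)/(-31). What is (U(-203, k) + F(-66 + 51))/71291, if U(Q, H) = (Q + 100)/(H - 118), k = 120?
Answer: -76841/106081008 ≈ -0.00072436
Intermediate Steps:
U(Q, H) = (100 + Q)/(-118 + H)
F(X) = -80/(31*X) + X/48 (F(X) = X*(1/48) + (80/X)*(-1/31) = X/48 - 80/(31*X) = -80/(31*X) + X/48)
(U(-203, k) + F(-66 + 51))/71291 = ((100 - 203)/(-118 + 120) + (-80/(31*(-66 + 51)) + (-66 + 51)/48))/71291 = (-103/2 + (-80/31/(-15) + (1/48)*(-15)))*(1/71291) = ((½)*(-103) + (-80/31*(-1/15) - 5/16))*(1/71291) = (-103/2 + (16/93 - 5/16))*(1/71291) = (-103/2 - 209/1488)*(1/71291) = -76841/1488*1/71291 = -76841/106081008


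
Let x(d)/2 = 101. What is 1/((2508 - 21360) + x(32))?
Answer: -1/18650 ≈ -5.3619e-5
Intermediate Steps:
x(d) = 202 (x(d) = 2*101 = 202)
1/((2508 - 21360) + x(32)) = 1/((2508 - 21360) + 202) = 1/(-18852 + 202) = 1/(-18650) = -1/18650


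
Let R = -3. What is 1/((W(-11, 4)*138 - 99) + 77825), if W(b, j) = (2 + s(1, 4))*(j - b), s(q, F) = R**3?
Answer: 1/25976 ≈ 3.8497e-5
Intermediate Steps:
s(q, F) = -27 (s(q, F) = (-3)**3 = -27)
W(b, j) = -25*j + 25*b (W(b, j) = (2 - 27)*(j - b) = -25*(j - b) = -25*j + 25*b)
1/((W(-11, 4)*138 - 99) + 77825) = 1/(((-25*4 + 25*(-11))*138 - 99) + 77825) = 1/(((-100 - 275)*138 - 99) + 77825) = 1/((-375*138 - 99) + 77825) = 1/((-51750 - 99) + 77825) = 1/(-51849 + 77825) = 1/25976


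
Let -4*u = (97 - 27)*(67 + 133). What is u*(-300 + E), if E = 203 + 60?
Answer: 129500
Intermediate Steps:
E = 263
u = -3500 (u = -(97 - 27)*(67 + 133)/4 = -35*200/2 = -¼*14000 = -3500)
u*(-300 + E) = -3500*(-300 + 263) = -3500*(-37) = 129500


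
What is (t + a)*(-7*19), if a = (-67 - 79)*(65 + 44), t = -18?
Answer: 2118956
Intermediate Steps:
a = -15914 (a = -146*109 = -15914)
(t + a)*(-7*19) = (-18 - 15914)*(-7*19) = -15932*(-133) = 2118956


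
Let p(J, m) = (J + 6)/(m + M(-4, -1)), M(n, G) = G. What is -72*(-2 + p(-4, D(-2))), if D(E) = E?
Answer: 192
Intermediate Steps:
p(J, m) = (6 + J)/(-1 + m) (p(J, m) = (J + 6)/(m - 1) = (6 + J)/(-1 + m))
-72*(-2 + p(-4, D(-2))) = -72*(-2 + (6 - 4)/(-1 - 2)) = -72*(-2 + 2/(-3)) = -72*(-2 - 1/3*2) = -72*(-2 - 2/3) = -72*(-8)/3 = -12*(-16) = 192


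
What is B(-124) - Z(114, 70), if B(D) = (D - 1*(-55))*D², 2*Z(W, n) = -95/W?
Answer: -12731323/12 ≈ -1.0609e+6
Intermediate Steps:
Z(W, n) = -95/(2*W) (Z(W, n) = (-95/W)/2 = -95/(2*W))
B(D) = D²*(55 + D) (B(D) = (D + 55)*D² = (55 + D)*D² = D²*(55 + D))
B(-124) - Z(114, 70) = (-124)²*(55 - 124) - (-95)/(2*114) = 15376*(-69) - (-95)/(2*114) = -1060944 - 1*(-5/12) = -1060944 + 5/12 = -12731323/12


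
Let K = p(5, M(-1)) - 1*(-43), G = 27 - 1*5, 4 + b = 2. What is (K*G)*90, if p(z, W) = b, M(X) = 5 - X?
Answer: 81180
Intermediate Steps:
b = -2 (b = -4 + 2 = -2)
p(z, W) = -2
G = 22 (G = 27 - 5 = 22)
K = 41 (K = -2 - 1*(-43) = -2 + 43 = 41)
(K*G)*90 = (41*22)*90 = 902*90 = 81180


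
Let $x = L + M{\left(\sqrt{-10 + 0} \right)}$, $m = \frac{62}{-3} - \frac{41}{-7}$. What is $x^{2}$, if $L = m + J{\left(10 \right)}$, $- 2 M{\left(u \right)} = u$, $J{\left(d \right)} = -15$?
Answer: $\frac{781547}{882} + \frac{626 i \sqrt{10}}{21} \approx 886.11 + 94.266 i$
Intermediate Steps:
$m = - \frac{311}{21}$ ($m = 62 \left(- \frac{1}{3}\right) - - \frac{41}{7} = - \frac{62}{3} + \frac{41}{7} = - \frac{311}{21} \approx -14.81$)
$M{\left(u \right)} = - \frac{u}{2}$
$L = - \frac{626}{21}$ ($L = - \frac{311}{21} - 15 = - \frac{626}{21} \approx -29.81$)
$x = - \frac{626}{21} - \frac{i \sqrt{10}}{2}$ ($x = - \frac{626}{21} - \frac{\sqrt{-10 + 0}}{2} = - \frac{626}{21} - \frac{\sqrt{-10}}{2} = - \frac{626}{21} - \frac{i \sqrt{10}}{2} \approx -29.81 - 1.5811 i$)
$x^{2} = \left(- \frac{626}{21} - \frac{i \sqrt{10}}{2}\right)^{2}$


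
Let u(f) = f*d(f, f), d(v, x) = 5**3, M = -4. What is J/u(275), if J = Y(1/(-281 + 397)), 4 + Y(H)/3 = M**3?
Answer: -204/34375 ≈ -0.0059345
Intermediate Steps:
Y(H) = -204 (Y(H) = -12 + 3*(-4)**3 = -12 + 3*(-64) = -12 - 192 = -204)
d(v, x) = 125
u(f) = 125*f (u(f) = f*125 = 125*f)
J = -204
J/u(275) = -204/(125*275) = -204/34375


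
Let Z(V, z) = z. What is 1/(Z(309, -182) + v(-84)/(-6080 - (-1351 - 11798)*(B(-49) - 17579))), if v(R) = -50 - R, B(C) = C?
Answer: -115898326/21093495349 ≈ -0.0054945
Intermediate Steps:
1/(Z(309, -182) + v(-84)/(-6080 - (-1351 - 11798)*(B(-49) - 17579))) = 1/(-182 + (-50 - 1*(-84))/(-6080 - (-1351 - 11798)*(-49 - 17579))) = 1/(-182 + (-50 + 84)/(-6080 - (-13149)*(-17628))) = 1/(-182 + 34/(-6080 - 1*231790572)) = 1/(-182 + 34/(-6080 - 231790572)) = 1/(-182 + 34/(-231796652)) = 1/(-182 + 34*(-1/231796652)) = 1/(-182 - 17/115898326) = 1/(-21093495349/115898326) = -115898326/21093495349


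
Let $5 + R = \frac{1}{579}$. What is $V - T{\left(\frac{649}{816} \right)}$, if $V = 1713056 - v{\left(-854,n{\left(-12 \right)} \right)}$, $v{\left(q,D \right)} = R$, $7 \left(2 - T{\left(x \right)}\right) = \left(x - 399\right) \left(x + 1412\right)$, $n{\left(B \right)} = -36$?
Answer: $\frac{1468721487955585}{899571456} \approx 1.6327 \cdot 10^{6}$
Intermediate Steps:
$T{\left(x \right)} = 2 - \frac{\left(-399 + x\right) \left(1412 + x\right)}{7}$ ($T{\left(x \right)} = 2 - \frac{\left(x - 399\right) \left(x + 1412\right)}{7} = 2 - \frac{\left(-399 + x\right) \left(1412 + x\right)}{7}$)
$R = - \frac{2894}{579}$ ($R = -5 + \frac{1}{579} = - \frac{2894}{579} \approx -4.9983$)
$v{\left(q,D \right)} = - \frac{2894}{579}$
$V = \frac{991862318}{579}$ ($V = 1713056 - - \frac{2894}{579} = 1713056 + \frac{2894}{579} = \frac{991862318}{579} \approx 1.7131 \cdot 10^{6}$)
$V - T{\left(\frac{649}{816} \right)} = \frac{991862318}{579} - \left(80486 - \frac{1013 \cdot \frac{649}{816}}{7} - \frac{\left(\frac{649}{816}\right)^{2}}{7}\right) = \frac{991862318}{579} - \left(80486 - \frac{1013 \cdot 649 \cdot \frac{1}{816}}{7} - \frac{\left(649 \cdot \frac{1}{816}\right)^{2}}{7}\right) = \frac{991862318}{579} - \left(80486 - \frac{657437}{5712} - \frac{\left(\frac{649}{816}\right)^{2}}{7}\right) = \frac{991862318}{579} - \left(80486 - \frac{657437}{5712} - \frac{421201}{4660992}\right) = \frac{991862318}{579} - \frac{374607712319}{4660992} = \frac{1468721487955585}{899571456}$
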